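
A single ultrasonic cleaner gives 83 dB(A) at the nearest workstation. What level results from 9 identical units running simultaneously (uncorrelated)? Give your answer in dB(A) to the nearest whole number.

With 9 equal, uncorrelated contributions the intensity is 9× that of one unit, giving a rise of 10·log₁₀ 9.
L_total = 83 + 10·log₁₀(9) = 83 + 9.542 = 92.54 dB(A).

93 dB(A)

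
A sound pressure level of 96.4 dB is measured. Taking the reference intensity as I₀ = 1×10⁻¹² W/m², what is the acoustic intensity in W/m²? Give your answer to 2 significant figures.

0.0044 W/m²

I/I₀ = 10^(96.4/10) = 4.365e+09, so I = 4.365e+09 × 10⁻¹² W/m².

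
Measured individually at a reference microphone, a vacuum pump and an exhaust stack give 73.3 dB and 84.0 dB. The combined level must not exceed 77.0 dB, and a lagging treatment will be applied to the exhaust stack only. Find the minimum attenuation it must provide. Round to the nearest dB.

9 dB

Fixed contribution from the other source: Σ 10^(L/10) = 10^(73.3/10) = 2.138e+07 (73.30 dB).
The limit corresponds to 10^(77.0/10) = 5.012e+07; subtracting the fixed part leaves 2.874e+07 for the exhaust stack, i.e. 74.58 dB.
Required insertion loss = 84.0 − 74.58 = 9.42 dB.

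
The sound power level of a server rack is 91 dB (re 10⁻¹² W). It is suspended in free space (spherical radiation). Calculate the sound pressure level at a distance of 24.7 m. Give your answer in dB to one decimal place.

52.2 dB

Free-field spherical radiation: L_p = L_w − 10·log₁₀(4π·r²), r = 24.7 m.
4π·r² = 7667 m², 10·log₁₀ of that is 38.846 dB.
L_p = 91 − 38.846 = 52.15 dB.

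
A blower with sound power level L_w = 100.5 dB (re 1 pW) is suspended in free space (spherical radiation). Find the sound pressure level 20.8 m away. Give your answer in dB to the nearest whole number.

L_p = L_w − 10·log₁₀(4π·r²) with r = 20.8 m.
4π·r² = 5437 m², 10·log₁₀ of that is 37.353 dB.
L_p = 100.5 − 37.353 = 63.15 dB.

63 dB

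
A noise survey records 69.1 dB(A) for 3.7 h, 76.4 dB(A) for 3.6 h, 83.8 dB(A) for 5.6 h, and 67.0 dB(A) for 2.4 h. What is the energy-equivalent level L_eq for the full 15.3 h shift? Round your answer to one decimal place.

Weight each interval's intensity by its duration and average over T = 15.3 h:
Σ tᵢ·10^(Lᵢ/10) = 3.7·10^(69.1/10) + 3.6·10^(76.4/10) + 5.6·10^(83.8/10) + 2.4·10^(67.0/10) = 1.543e+09.
L_eq = 10·log₁₀(1.543e+09/15.3) = 80.04 dB(A).

80.0 dB(A)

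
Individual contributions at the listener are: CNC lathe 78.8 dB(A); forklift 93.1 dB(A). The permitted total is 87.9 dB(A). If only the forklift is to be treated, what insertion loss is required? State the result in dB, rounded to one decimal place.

5.8 dB

The untreated sources together contribute 10^(78.8/10) = 7.586e+07, i.e. 78.80 dB(A).
The limit corresponds to 10^(87.9/10) = 6.166e+08; subtracting the fixed part leaves 5.407e+08 for the forklift, i.e. 87.33 dB(A).
So the forklift must be reduced from 93.1 to 87.33 dB(A): IL = 5.77 dB.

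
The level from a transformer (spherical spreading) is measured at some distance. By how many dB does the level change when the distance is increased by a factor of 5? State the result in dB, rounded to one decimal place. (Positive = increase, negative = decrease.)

-14.0 dB

Point-source spreading: ΔL = −20·log₁₀(r₂/r₁).
ΔL = −20·log₁₀(5) = -13.98 dB.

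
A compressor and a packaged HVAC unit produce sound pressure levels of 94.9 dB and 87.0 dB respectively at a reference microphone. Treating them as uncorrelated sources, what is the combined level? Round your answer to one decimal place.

95.6 dB

Incoherent sources combine by intensity addition: L_total = 10·log₁₀(Σ 10^(L_i/10)).
Σ 10^(L/10) = 10^(94.9/10) + 10^(87.0/10) = 3.591e+09.
L_total = 10·log₁₀(3.591e+09) = 95.55 dB.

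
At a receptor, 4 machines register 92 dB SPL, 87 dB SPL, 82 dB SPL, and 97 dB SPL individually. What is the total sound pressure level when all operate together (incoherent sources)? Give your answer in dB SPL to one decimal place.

98.6 dB SPL

Incoherent sources combine by intensity addition: L_total = 10·log₁₀(Σ 10^(L_i/10)).
Σ 10^(L/10) = 10^(92/10) + 10^(87/10) + 10^(82/10) + 10^(97/10) = 7.256e+09.
L_total = 10·log₁₀(7.256e+09) = 98.61 dB SPL.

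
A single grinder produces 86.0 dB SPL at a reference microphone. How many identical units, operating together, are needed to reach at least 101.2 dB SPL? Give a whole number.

34

The shortfall is 101.2 − 86.0 = 15.2 dB, and N units add 10·log₁₀ N, so need 10·log₁₀ N ≥ 15.2.
N ≥ 10^(15.2/10) = 33.113, so N = 34.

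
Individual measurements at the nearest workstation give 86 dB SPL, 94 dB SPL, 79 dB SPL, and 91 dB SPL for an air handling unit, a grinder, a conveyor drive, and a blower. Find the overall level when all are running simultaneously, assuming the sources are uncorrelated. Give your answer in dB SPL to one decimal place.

Incoherent sources combine by intensity addition: L_total = 10·log₁₀(Σ 10^(L_i/10)).
Σ 10^(L/10) = 10^(86/10) + 10^(94/10) + 10^(79/10) + 10^(91/10) = 4.248e+09.
L_total = 10·log₁₀(4.248e+09) = 96.28 dB SPL.

96.3 dB SPL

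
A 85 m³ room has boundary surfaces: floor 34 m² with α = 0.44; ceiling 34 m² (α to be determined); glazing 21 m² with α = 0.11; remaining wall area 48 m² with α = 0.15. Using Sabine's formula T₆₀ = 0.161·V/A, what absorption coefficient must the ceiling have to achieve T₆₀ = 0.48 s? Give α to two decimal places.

0.12

Required total absorption A = 0.161·85/0.48 = 28.51 m².
Absorption from the other surfaces = 34·0.44 + 21·0.11 + 48·0.15 = 24.47 m², so the ceiling must supply 4.04 m² over 34 m².
α = 4.04/34 = 0.119.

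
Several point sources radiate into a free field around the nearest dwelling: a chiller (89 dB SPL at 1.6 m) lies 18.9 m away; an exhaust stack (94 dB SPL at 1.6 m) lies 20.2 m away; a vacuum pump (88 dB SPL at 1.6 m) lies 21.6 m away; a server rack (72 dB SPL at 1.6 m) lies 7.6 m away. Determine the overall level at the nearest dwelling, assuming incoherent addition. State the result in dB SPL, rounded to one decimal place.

Propagate each source to the receiver with L = L_ref − 20·log₁₀(r/r_ref), then add intensities.
chiller: 89 − 20·log₁₀(18.9/1.6) = 89 − 21.45 = 67.55 dB SPL.
exhaust stack: 94 − 20·log₁₀(20.2/1.6) = 94 − 22.02 = 71.98 dB SPL.
vacuum pump: 88 − 20·log₁₀(21.6/1.6) = 88 − 22.61 = 65.39 dB SPL.
server rack: 72 − 20·log₁₀(7.6/1.6) = 72 − 13.53 = 58.47 dB SPL.
Σ 10^(L/10) = 2.562e+07 → L_total = 10·log₁₀(2.562e+07) = 74.09 dB SPL.

74.1 dB SPL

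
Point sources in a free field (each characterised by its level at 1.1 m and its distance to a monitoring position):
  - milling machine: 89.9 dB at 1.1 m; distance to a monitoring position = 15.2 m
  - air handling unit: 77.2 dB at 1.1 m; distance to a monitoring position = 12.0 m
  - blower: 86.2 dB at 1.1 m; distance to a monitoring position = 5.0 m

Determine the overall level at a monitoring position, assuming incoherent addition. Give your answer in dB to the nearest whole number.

74 dB

Propagate each source to the receiver with L = L_ref − 20·log₁₀(r/r_ref), then add intensities.
milling machine: 89.9 − 20·log₁₀(15.2/1.1) = 89.9 − 22.81 = 67.09 dB.
air handling unit: 77.2 − 20·log₁₀(12.0/1.1) = 77.2 − 20.76 = 56.44 dB.
blower: 86.2 − 20·log₁₀(5.0/1.1) = 86.2 − 13.15 = 73.05 dB.
Σ 10^(L/10) = 2.574e+07 → L_total = 10·log₁₀(2.574e+07) = 74.11 dB.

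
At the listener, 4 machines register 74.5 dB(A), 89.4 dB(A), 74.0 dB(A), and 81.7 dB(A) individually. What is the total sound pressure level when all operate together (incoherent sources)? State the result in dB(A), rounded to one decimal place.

Incoherent sources combine by intensity addition: L_total = 10·log₁₀(Σ 10^(L_i/10)).
Σ 10^(L/10) = 10^(74.5/10) + 10^(89.4/10) + 10^(74.0/10) + 10^(81.7/10) = 1.072e+09.
L_total = 10·log₁₀(1.072e+09) = 90.30 dB(A).

90.3 dB(A)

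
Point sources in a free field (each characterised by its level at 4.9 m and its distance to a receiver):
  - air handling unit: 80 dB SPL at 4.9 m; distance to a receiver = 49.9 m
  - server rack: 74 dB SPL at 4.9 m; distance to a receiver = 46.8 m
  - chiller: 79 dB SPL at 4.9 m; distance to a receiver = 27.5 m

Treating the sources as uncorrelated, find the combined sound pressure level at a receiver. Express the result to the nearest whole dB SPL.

66 dB SPL

Apply inverse-square spreading to bring every level to the receiver, then sum 10^(L/10).
air handling unit: 80 − 20·log₁₀(49.9/4.9) = 80 − 20.16 = 59.84 dB SPL.
server rack: 74 − 20·log₁₀(46.8/4.9) = 74 − 19.60 = 54.40 dB SPL.
chiller: 79 − 20·log₁₀(27.5/4.9) = 79 − 14.98 = 64.02 dB SPL.
Σ 10^(L/10) = 3.762e+06 → L_total = 10·log₁₀(3.762e+06) = 65.75 dB SPL.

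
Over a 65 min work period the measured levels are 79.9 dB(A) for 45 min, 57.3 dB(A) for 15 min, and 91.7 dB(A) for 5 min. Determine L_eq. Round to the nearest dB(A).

83 dB(A)

L_eq = 10·log₁₀[(1/T)·Σ tᵢ·10^(Lᵢ/10)] with T = 65 min.
Σ tᵢ·10^(Lᵢ/10) = 45·10^(79.9/10) + 15·10^(57.3/10) + 5·10^(91.7/10) = 1.180e+10.
L_eq = 10·log₁₀(1.180e+10/65) = 82.59 dB(A).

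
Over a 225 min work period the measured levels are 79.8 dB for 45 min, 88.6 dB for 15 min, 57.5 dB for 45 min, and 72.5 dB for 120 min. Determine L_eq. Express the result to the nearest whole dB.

L_eq = 10·log₁₀[(1/T)·Σ tᵢ·10^(Lᵢ/10)] with T = 225 min.
Σ tᵢ·10^(Lᵢ/10) = 45·10^(79.8/10) + 15·10^(88.6/10) + 45·10^(57.5/10) + 120·10^(72.5/10) = 1.732e+10.
L_eq = 10·log₁₀(1.732e+10/225) = 78.86 dB.

79 dB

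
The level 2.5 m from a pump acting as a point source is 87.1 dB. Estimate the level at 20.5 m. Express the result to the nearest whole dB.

69 dB

Spherical spreading from a point source gives a 20·log₁₀(r₂/r₁) drop.
L₂ = 87.1 − 20·log₁₀(20.5/2.5) = 87.1 − 18.276 = 68.82 dB.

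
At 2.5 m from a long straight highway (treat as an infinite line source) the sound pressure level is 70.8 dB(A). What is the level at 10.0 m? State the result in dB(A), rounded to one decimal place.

Cylindrical spreading from a line source gives a 10·log₁₀(r₂/r₁) drop.
L₂ = 70.8 − 10·log₁₀(10.0/2.5) = 70.8 − 6.021 = 64.78 dB(A).

64.8 dB(A)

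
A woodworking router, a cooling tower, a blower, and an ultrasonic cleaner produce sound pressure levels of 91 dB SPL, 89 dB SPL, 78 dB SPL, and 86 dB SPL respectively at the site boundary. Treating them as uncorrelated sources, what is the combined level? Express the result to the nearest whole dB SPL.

94 dB SPL

For uncorrelated sources the intensities add, so convert each level to linear form, sum, and take 10·log₁₀ of the total.
Σ 10^(L/10) = 10^(91/10) + 10^(89/10) + 10^(78/10) + 10^(86/10) = 2.514e+09.
L_total = 10·log₁₀(2.514e+09) = 94.00 dB SPL.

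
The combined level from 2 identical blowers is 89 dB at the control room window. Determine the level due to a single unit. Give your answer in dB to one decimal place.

For N identical incoherent sources L_total = L₁ + 10·log₁₀ N, so L₁ = 89 − 10·log₁₀(2) = 89 − 3.010.

86.0 dB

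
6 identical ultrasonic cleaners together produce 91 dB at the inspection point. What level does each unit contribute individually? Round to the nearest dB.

83 dB

Dividing the total intensity by 6 lowers the level by 10·log₁₀ 6 = 7.782 dB: L₁ = 91 − 7.782.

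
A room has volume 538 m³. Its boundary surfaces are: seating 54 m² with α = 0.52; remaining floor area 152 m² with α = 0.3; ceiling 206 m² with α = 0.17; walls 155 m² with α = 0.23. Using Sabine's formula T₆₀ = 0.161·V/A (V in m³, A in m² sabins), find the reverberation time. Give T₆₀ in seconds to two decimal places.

0.60 s

A = Σ Sᵢαᵢ = 54·0.52 + 152·0.3 + 206·0.17 + 155·0.23 = 144.35 m².
T₆₀ = 0.161·V/A = 0.161·538/144.35 = 0.600 s.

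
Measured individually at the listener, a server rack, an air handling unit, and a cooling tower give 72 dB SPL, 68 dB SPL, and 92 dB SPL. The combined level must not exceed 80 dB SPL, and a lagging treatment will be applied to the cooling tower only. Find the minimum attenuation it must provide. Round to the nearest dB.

Fixed contribution from the other sources: Σ 10^(L/10) = 10^(72/10) + 10^(68/10) = 2.216e+07 (73.46 dB SPL).
The limit corresponds to 10^(80/10) = 1.000e+08; subtracting the fixed part leaves 7.784e+07 for the cooling tower, i.e. 78.91 dB SPL.
So the cooling tower must be reduced from 92 to 78.91 dB SPL: IL = 13.09 dB.

13 dB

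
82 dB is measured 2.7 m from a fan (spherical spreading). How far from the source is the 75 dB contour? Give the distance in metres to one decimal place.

6.0 m

Point-source spreading drops the level by 20·log₁₀(r₂/r₁); inverting, r₂/r₁ = 10^(ΔL/20).
r₂ = 2.7·10^((82−75)/20) = 2.7·10^(7.0/20) = 6.04 m.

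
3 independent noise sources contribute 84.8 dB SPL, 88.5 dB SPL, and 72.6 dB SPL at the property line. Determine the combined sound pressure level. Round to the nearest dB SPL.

90 dB SPL

For uncorrelated sources the intensities add, so convert each level to linear form, sum, and take 10·log₁₀ of the total.
Σ 10^(L/10) = 10^(84.8/10) + 10^(88.5/10) + 10^(72.6/10) = 1.028e+09.
L_total = 10·log₁₀(1.028e+09) = 90.12 dB SPL.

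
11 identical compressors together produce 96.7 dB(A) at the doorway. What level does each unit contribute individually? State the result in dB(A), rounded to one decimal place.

86.3 dB(A)

Dividing the total intensity by 11 lowers the level by 10·log₁₀ 11 = 10.414 dB: L₁ = 96.7 − 10.414.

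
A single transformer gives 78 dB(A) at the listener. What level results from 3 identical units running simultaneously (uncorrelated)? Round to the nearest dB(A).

L_total = L₁ + 10·log₁₀ N for N identical incoherent sources.
L_total = 78 + 10·log₁₀(3) = 78 + 4.771 = 82.77 dB(A).

83 dB(A)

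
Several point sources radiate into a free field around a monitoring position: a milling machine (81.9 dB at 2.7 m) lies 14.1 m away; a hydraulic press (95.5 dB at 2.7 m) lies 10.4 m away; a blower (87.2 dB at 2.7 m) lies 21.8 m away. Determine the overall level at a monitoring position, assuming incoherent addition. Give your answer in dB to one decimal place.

Apply inverse-square spreading to bring every level to the receiver, then sum 10^(L/10).
milling machine: 81.9 − 20·log₁₀(14.1/2.7) = 81.9 − 14.36 = 67.54 dB.
hydraulic press: 95.5 − 20·log₁₀(10.4/2.7) = 95.5 − 11.71 = 83.79 dB.
blower: 87.2 − 20·log₁₀(21.8/2.7) = 87.2 − 18.14 = 69.06 dB.
Σ 10^(L/10) = 2.529e+08 → L_total = 10·log₁₀(2.529e+08) = 84.03 dB.

84.0 dB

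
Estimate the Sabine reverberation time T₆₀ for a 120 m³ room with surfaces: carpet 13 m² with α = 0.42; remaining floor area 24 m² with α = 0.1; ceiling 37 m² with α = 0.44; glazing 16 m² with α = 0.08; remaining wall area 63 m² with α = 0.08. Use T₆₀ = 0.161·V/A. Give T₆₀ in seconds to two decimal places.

Summing Sᵢαᵢ: 13·0.42 + 24·0.1 + 37·0.44 + 16·0.08 + 63·0.08 = 30.46 m².
T₆₀ = 0.161 × 120 / 30.46 = 0.634 s.

0.63 s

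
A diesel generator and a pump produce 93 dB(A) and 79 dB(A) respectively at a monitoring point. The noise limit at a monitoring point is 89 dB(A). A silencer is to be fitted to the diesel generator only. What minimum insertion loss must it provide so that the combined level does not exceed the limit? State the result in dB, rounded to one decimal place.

4.5 dB

The untreated sources together contribute 10^(79/10) = 7.943e+07, i.e. 79.00 dB(A).
To meet 89 dB(A) overall, the treated diesel generator may contribute at most 10^(89/10) − 7.943e+07 = 7.149e+08, i.e. 88.54 dB(A).
So the diesel generator must be reduced from 93 to 88.54 dB(A): IL = 4.46 dB.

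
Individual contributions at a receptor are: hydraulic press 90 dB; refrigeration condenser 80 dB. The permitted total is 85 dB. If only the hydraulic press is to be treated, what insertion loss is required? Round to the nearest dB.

7 dB

The untreated sources together contribute 10^(80/10) = 1.000e+08, i.e. 80.00 dB.
The limit corresponds to 10^(85/10) = 3.162e+08; subtracting the fixed part leaves 2.162e+08 for the hydraulic press, i.e. 83.35 dB.
So the hydraulic press must be reduced from 90 to 83.35 dB: IL = 6.65 dB.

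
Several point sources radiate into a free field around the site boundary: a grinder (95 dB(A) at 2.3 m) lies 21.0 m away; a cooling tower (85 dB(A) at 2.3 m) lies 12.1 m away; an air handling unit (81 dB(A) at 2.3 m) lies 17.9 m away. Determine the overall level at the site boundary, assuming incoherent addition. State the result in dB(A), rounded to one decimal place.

First find each source's level at the receiver (point-source: −20·log₁₀(r/r_ref)), then combine on an intensity basis.
grinder: 95 − 20·log₁₀(21.0/2.3) = 95 − 19.21 = 75.79 dB(A).
cooling tower: 85 − 20·log₁₀(12.1/2.3) = 85 − 14.42 = 70.58 dB(A).
air handling unit: 81 − 20·log₁₀(17.9/2.3) = 81 − 17.82 = 63.18 dB(A).
Σ 10^(L/10) = 5.144e+07 → L_total = 10·log₁₀(5.144e+07) = 77.11 dB(A).

77.1 dB(A)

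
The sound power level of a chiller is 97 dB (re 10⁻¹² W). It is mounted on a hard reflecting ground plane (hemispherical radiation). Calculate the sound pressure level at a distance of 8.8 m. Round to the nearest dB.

70 dB

L_p = L_w − 10·log₁₀(2π·r²) with r = 8.8 m.
2π·r² = 486.6 m², 10·log₁₀ of that is 26.871 dB.
L_p = 97 − 26.871 = 70.13 dB.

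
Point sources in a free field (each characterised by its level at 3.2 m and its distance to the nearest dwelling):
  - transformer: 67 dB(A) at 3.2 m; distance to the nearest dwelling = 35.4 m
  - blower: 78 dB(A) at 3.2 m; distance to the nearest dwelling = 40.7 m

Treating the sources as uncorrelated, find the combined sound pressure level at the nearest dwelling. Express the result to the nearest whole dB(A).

56 dB(A)

Apply inverse-square spreading to bring every level to the receiver, then sum 10^(L/10).
transformer: 67 − 20·log₁₀(35.4/3.2) = 67 − 20.88 = 46.12 dB(A).
blower: 78 − 20·log₁₀(40.7/3.2) = 78 − 22.09 = 55.91 dB(A).
Σ 10^(L/10) = 4.310e+05 → L_total = 10·log₁₀(4.310e+05) = 56.34 dB(A).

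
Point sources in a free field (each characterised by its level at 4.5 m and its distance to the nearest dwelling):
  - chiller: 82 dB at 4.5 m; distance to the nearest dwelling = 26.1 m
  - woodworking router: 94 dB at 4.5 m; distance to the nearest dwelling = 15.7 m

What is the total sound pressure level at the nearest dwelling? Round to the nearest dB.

Apply inverse-square spreading to bring every level to the receiver, then sum 10^(L/10).
chiller: 82 − 20·log₁₀(26.1/4.5) = 82 − 15.27 = 66.73 dB.
woodworking router: 94 − 20·log₁₀(15.7/4.5) = 94 − 10.85 = 83.15 dB.
Σ 10^(L/10) = 2.111e+08 → L_total = 10·log₁₀(2.111e+08) = 83.24 dB.

83 dB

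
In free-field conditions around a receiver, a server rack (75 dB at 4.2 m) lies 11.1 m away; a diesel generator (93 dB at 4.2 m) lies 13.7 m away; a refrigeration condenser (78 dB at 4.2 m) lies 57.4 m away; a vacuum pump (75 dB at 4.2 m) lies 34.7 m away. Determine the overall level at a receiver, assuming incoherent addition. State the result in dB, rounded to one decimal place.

82.9 dB

First find each source's level at the receiver (point-source: −20·log₁₀(r/r_ref)), then combine on an intensity basis.
server rack: 75 − 20·log₁₀(11.1/4.2) = 75 − 8.44 = 66.56 dB.
diesel generator: 93 − 20·log₁₀(13.7/4.2) = 93 − 10.27 = 82.73 dB.
refrigeration condenser: 78 − 20·log₁₀(57.4/4.2) = 78 − 22.71 = 55.29 dB.
vacuum pump: 75 − 20·log₁₀(34.7/4.2) = 75 − 18.34 = 56.66 dB.
Σ 10^(L/10) = 1.929e+08 → L_total = 10·log₁₀(1.929e+08) = 82.85 dB.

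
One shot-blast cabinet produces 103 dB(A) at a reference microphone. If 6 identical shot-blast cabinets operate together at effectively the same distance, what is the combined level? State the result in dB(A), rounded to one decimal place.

L_total = L₁ + 10·log₁₀ N for N identical incoherent sources.
L_total = 103 + 10·log₁₀(6) = 103 + 7.782 = 110.78 dB(A).

110.8 dB(A)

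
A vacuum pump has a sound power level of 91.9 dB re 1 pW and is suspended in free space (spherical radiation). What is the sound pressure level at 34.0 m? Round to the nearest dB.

50 dB

L_p = L_w − 10·log₁₀(4π·r²) with r = 34.0 m.
4π·r² = 1.453e+04 m², 10·log₁₀ of that is 41.622 dB.
L_p = 91.9 − 41.622 = 50.28 dB.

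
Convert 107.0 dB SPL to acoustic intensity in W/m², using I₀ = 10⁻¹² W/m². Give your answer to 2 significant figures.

I/I₀ = 10^(107.0/10) = 5.012e+10, so I = 5.012e+10 × 10⁻¹² W/m².

0.050 W/m²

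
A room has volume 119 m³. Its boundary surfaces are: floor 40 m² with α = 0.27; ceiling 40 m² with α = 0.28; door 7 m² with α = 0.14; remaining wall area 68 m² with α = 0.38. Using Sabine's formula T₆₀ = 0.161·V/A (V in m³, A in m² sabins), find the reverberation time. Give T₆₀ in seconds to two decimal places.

0.39 s

Total absorption A = 40·0.27 + 40·0.28 + 7·0.14 + 68·0.38 = 48.82 m² sabins.
T₆₀ = 0.161·V/A = 0.161·119/48.82 = 0.392 s.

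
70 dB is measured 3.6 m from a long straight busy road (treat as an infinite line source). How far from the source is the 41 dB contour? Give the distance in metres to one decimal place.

Line-source spreading drops the level by 10·log₁₀(r₂/r₁); inverting, r₂/r₁ = 10^(ΔL/10).
r₂ = 3.6·10^((70−41)/10) = 3.6·10^(29.0/10) = 2859.58 m.

2859.6 m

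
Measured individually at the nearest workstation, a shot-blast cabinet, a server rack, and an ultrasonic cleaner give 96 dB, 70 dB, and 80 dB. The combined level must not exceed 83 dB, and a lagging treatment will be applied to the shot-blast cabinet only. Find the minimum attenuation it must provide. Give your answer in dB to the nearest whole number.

Everything except the shot-blast cabinet sums to 10^(70/10) + 10^(80/10) = 1.100e+08 in linear terms, 80.41 dB.
To meet 83 dB overall, the treated shot-blast cabinet may contribute at most 10^(83/10) − 1.100e+08 = 8.953e+07, i.e. 79.52 dB.
Required insertion loss = 96 − 79.52 = 16.48 dB.

16 dB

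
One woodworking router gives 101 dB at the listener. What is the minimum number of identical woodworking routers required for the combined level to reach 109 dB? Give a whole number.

N identical sources give L₁ + 10·log₁₀ N, so require 10·log₁₀ N ≥ 109 − 101 = 8.0 dB.
N ≥ 10^(8.0/10) = 6.310, so N = 7.

7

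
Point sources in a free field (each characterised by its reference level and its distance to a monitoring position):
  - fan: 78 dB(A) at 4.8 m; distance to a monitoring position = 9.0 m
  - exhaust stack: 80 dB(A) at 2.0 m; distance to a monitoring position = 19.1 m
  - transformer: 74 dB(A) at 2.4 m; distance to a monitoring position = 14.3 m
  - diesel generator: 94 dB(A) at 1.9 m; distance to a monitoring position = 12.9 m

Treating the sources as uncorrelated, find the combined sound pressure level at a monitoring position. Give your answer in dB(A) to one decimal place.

78.7 dB(A)

Propagate each source to the receiver with L = L_ref − 20·log₁₀(r/r_ref), then add intensities.
fan: 78 − 20·log₁₀(9.0/4.8) = 78 − 5.46 = 72.54 dB(A).
exhaust stack: 80 − 20·log₁₀(19.1/2.0) = 80 − 19.60 = 60.40 dB(A).
transformer: 74 − 20·log₁₀(14.3/2.4) = 74 − 15.50 = 58.50 dB(A).
diesel generator: 94 − 20·log₁₀(12.9/1.9) = 94 − 16.64 = 77.36 dB(A).
Σ 10^(L/10) = 7.424e+07 → L_total = 10·log₁₀(7.424e+07) = 78.71 dB(A).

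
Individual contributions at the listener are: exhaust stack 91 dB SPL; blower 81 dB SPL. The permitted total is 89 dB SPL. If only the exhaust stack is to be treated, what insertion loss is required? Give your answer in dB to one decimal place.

2.7 dB

The untreated sources together contribute 10^(81/10) = 1.259e+08, i.e. 81.00 dB SPL.
To meet 89 dB SPL overall, the treated exhaust stack may contribute at most 10^(89/10) − 1.259e+08 = 6.684e+08, i.e. 88.25 dB SPL.
Required insertion loss = 91 − 88.25 = 2.75 dB.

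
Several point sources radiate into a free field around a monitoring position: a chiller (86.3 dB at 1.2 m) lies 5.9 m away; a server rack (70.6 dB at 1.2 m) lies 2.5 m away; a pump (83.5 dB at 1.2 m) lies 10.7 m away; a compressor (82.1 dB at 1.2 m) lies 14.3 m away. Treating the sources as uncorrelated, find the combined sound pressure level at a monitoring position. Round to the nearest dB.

First find each source's level at the receiver (point-source: −20·log₁₀(r/r_ref)), then combine on an intensity basis.
chiller: 86.3 − 20·log₁₀(5.9/1.2) = 86.3 − 13.83 = 72.47 dB.
server rack: 70.6 − 20·log₁₀(2.5/1.2) = 70.6 − 6.38 = 64.22 dB.
pump: 83.5 − 20·log₁₀(10.7/1.2) = 83.5 − 19.00 = 64.50 dB.
compressor: 82.1 − 20·log₁₀(14.3/1.2) = 82.1 − 21.52 = 60.58 dB.
Σ 10^(L/10) = 2.425e+07 → L_total = 10·log₁₀(2.425e+07) = 73.85 dB.

74 dB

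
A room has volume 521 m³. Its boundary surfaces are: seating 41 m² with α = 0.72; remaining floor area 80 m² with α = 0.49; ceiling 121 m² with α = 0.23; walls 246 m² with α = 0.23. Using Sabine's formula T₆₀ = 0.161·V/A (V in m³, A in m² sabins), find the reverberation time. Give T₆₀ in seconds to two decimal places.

Summing Sᵢαᵢ: 41·0.72 + 80·0.49 + 121·0.23 + 246·0.23 = 153.13 m².
T₆₀ = 0.161·V/A = 0.161·521/153.13 = 0.548 s.

0.55 s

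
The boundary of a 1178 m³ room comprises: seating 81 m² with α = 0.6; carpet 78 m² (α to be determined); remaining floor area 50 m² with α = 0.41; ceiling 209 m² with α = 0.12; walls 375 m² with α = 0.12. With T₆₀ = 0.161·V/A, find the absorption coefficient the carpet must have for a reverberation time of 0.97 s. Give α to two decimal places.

0.72

A = 0.161·V/T₆₀ = 0.161·1178/0.97 = 195.52 m² sabins.
Absorption from the other surfaces = 81·0.6 + 50·0.41 + 209·0.12 + 375·0.12 = 139.18 m², so the carpet must supply 56.34 m² over 78 m².
α = 56.34/78 = 0.722.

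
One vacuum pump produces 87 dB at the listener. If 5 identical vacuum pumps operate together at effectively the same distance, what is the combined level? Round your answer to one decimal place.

94.0 dB

L_total = L₁ + 10·log₁₀ N for N identical incoherent sources.
L_total = 87 + 10·log₁₀(5) = 87 + 6.990 = 93.99 dB.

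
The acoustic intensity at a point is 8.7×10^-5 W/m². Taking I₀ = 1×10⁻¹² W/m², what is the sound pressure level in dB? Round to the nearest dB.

79 dB

I/I₀ = 8.7×10^-5/10⁻¹² = 8.7×10^7, and L = 10·log₁₀(I/I₀).
L = 10·(0.9395 + 7) = 79.40 dB.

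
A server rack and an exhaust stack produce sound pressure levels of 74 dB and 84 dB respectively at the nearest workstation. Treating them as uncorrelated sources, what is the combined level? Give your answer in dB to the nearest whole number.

Incoherent sources combine by intensity addition: L_total = 10·log₁₀(Σ 10^(L_i/10)).
Σ 10^(L/10) = 10^(74/10) + 10^(84/10) = 2.763e+08.
L_total = 10·log₁₀(2.763e+08) = 84.41 dB.

84 dB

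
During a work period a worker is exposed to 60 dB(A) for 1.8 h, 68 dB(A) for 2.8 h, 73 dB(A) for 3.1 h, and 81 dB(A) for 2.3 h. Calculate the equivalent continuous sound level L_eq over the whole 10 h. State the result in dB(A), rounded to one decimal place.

75.7 dB(A)

Weight each interval's intensity by its duration and average over T = 10 h:
Σ tᵢ·10^(Lᵢ/10) = 1.8·10^(60/10) + 2.8·10^(68/10) + 3.1·10^(73/10) + 2.3·10^(81/10) = 3.709e+08.
L_eq = 10·log₁₀(3.709e+08/10) = 75.69 dB(A).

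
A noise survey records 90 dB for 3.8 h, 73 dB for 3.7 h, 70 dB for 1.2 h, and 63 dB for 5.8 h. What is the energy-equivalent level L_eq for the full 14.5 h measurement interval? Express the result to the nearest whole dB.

Weight each interval's intensity by its duration and average over T = 14.5 h:
Σ tᵢ·10^(Lᵢ/10) = 3.8·10^(90/10) + 3.7·10^(73/10) + 1.2·10^(70/10) + 5.8·10^(63/10) = 3.897e+09.
L_eq = 10·log₁₀(3.897e+09/14.5) = 84.29 dB.

84 dB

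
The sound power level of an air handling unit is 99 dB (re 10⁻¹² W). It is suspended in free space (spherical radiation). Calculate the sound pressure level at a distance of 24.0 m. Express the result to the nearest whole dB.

60 dB

L_p = L_w − 10·log₁₀(4π·r²) with r = 24.0 m.
4π·r² = 7238 m², 10·log₁₀ of that is 38.596 dB.
L_p = 99 − 38.596 = 60.40 dB.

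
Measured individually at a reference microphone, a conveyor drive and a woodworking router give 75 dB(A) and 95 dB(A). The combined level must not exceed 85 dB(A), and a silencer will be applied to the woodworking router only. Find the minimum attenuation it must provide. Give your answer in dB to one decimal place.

The untreated sources together contribute 10^(75/10) = 3.162e+07, i.e. 75.00 dB(A).
The limit corresponds to 10^(85/10) = 3.162e+08; subtracting the fixed part leaves 2.846e+08 for the woodworking router, i.e. 84.54 dB(A).
Required insertion loss = 95 − 84.54 = 10.46 dB.

10.5 dB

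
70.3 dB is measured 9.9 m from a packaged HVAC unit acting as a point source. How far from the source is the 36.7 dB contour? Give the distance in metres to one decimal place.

473.8 m

For a point source L₁ − L₂ = 20·log₁₀(r₂/r₁), so r₂ = r₁·10^((L₁−L₂)/20).
r₂ = 9.9·10^((70.3−36.7)/20) = 9.9·10^(33.6/20) = 473.84 m.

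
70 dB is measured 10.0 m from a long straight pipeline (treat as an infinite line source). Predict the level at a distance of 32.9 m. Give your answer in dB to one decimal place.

64.8 dB

For a line source, L₂ = L₁ − 10·log₁₀(r₂/r₁).
L₂ = 70 − 10·log₁₀(32.9/10.0) = 70 − 5.172 = 64.83 dB.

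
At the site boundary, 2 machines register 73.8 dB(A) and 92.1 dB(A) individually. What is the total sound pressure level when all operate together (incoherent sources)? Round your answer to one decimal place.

Incoherent sources combine by intensity addition: L_total = 10·log₁₀(Σ 10^(L_i/10)).
Σ 10^(L/10) = 10^(73.8/10) + 10^(92.1/10) = 1.646e+09.
L_total = 10·log₁₀(1.646e+09) = 92.16 dB(A).

92.2 dB(A)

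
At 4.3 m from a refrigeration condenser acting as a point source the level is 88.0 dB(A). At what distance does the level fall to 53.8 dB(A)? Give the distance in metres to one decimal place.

Point-source spreading drops the level by 20·log₁₀(r₂/r₁); inverting, r₂/r₁ = 10^(ΔL/20).
r₂ = 4.3·10^((88.0−53.8)/20) = 4.3·10^(34.2/20) = 220.53 m.

220.5 m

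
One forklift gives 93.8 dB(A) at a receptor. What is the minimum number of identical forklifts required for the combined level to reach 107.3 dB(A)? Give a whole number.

23

N identical sources give L₁ + 10·log₁₀ N, so require 10·log₁₀ N ≥ 107.3 − 93.8 = 13.5 dB.
N ≥ 10^(13.5/10) = 22.387, so N = 23.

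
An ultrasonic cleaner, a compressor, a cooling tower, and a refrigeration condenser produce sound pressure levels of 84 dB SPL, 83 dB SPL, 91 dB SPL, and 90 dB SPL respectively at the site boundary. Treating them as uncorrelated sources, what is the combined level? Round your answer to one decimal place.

94.3 dB SPL

Incoherent sources combine by intensity addition: L_total = 10·log₁₀(Σ 10^(L_i/10)).
Σ 10^(L/10) = 10^(84/10) + 10^(83/10) + 10^(91/10) + 10^(90/10) = 2.710e+09.
L_total = 10·log₁₀(2.710e+09) = 94.33 dB SPL.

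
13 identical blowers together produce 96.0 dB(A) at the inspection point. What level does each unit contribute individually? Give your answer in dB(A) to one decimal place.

84.9 dB(A)

Dividing the total intensity by 13 lowers the level by 10·log₁₀ 13 = 11.139 dB: L₁ = 96.0 − 11.139.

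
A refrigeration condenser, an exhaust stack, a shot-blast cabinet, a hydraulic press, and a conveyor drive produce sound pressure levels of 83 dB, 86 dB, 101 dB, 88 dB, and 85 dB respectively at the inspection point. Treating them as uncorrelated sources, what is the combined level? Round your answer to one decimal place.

101.5 dB

Incoherent sources combine by intensity addition: L_total = 10·log₁₀(Σ 10^(L_i/10)).
Σ 10^(L/10) = 10^(83/10) + 10^(86/10) + 10^(101/10) + 10^(88/10) + 10^(85/10) = 1.413e+10.
L_total = 10·log₁₀(1.413e+10) = 101.50 dB.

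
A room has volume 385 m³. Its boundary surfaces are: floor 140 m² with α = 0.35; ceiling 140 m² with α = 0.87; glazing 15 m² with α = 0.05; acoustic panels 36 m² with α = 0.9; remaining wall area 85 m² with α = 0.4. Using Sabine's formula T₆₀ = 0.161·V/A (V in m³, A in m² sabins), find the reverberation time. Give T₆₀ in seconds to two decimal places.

0.26 s

Summing Sᵢαᵢ: 140·0.35 + 140·0.87 + 15·0.05 + 36·0.9 + 85·0.4 = 237.95 m².
T₆₀ = 0.161 × 385 / 237.95 = 0.260 s.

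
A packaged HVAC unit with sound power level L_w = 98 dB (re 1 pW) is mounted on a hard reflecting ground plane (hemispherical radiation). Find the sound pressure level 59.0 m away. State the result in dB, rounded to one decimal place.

Free-field hemispherical radiation: L_p = L_w − 10·log₁₀(2π·r²), r = 59.0 m.
2π·r² = 2.187e+04 m², 10·log₁₀ of that is 43.399 dB.
L_p = 98 − 43.399 = 54.60 dB.

54.6 dB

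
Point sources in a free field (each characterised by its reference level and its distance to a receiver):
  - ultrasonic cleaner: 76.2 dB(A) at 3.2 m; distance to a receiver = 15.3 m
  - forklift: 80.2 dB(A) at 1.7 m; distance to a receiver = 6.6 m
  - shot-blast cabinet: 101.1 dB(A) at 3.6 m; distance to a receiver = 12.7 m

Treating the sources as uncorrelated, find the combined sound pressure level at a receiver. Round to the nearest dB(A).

First find each source's level at the receiver (point-source: −20·log₁₀(r/r_ref)), then combine on an intensity basis.
ultrasonic cleaner: 76.2 − 20·log₁₀(15.3/3.2) = 76.2 − 13.59 = 62.61 dB(A).
forklift: 80.2 − 20·log₁₀(6.6/1.7) = 80.2 − 11.78 = 68.42 dB(A).
shot-blast cabinet: 101.1 − 20·log₁₀(12.7/3.6) = 101.1 − 10.95 = 90.15 dB(A).
Σ 10^(L/10) = 1.044e+09 → L_total = 10·log₁₀(1.044e+09) = 90.19 dB(A).

90 dB(A)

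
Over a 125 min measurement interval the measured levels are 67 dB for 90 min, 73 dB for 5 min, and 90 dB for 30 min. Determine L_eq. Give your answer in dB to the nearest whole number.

84 dB

Weight each interval's intensity by its duration and average over T = 125 min:
Σ tᵢ·10^(Lᵢ/10) = 90·10^(67/10) + 5·10^(73/10) + 30·10^(90/10) = 3.055e+10.
L_eq = 10·log₁₀(3.055e+10/125) = 83.88 dB.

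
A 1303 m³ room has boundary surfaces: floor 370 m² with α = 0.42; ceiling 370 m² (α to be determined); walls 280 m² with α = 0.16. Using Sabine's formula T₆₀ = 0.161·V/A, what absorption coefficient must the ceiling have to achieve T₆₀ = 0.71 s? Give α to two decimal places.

0.26

Required total absorption A = 0.161·1303/0.71 = 295.47 m².
Absorption from the other surfaces = 370·0.42 + 280·0.16 = 200.20 m², so the ceiling must supply 95.27 m² over 370 m².
α = 95.27/370 = 0.257.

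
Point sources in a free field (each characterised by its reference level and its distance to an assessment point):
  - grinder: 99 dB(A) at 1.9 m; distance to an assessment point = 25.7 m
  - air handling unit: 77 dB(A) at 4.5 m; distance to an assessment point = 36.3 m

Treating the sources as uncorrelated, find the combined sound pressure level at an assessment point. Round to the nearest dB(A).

Propagate each source to the receiver with L = L_ref − 20·log₁₀(r/r_ref), then add intensities.
grinder: 99 − 20·log₁₀(25.7/1.9) = 99 − 22.62 = 76.38 dB(A).
air handling unit: 77 − 20·log₁₀(36.3/4.5) = 77 − 18.13 = 58.87 dB(A).
Σ 10^(L/10) = 4.419e+07 → L_total = 10·log₁₀(4.419e+07) = 76.45 dB(A).

76 dB(A)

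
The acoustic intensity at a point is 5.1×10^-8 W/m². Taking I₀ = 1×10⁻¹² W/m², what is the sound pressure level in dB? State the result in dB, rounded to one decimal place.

I/I₀ = 5.1×10^-8/10⁻¹² = 5.1×10^4, and L = 10·log₁₀(I/I₀).
L = 10·(0.7076 + 4) = 47.08 dB.

47.1 dB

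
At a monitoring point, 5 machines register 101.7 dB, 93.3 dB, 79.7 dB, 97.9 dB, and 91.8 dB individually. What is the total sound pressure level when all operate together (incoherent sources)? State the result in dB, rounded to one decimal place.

103.9 dB

Incoherent sources combine by intensity addition: L_total = 10·log₁₀(Σ 10^(L_i/10)).
Σ 10^(L/10) = 10^(101.7/10) + 10^(93.3/10) + 10^(79.7/10) + 10^(97.9/10) + 10^(91.8/10) = 2.470e+10.
L_total = 10·log₁₀(2.470e+10) = 103.93 dB.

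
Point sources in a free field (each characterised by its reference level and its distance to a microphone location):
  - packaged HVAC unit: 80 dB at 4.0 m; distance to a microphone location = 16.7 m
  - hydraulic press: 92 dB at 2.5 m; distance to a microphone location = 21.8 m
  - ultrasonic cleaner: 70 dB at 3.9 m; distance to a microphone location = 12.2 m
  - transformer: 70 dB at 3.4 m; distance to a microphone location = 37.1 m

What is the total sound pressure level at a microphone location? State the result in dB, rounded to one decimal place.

74.4 dB

First find each source's level at the receiver (point-source: −20·log₁₀(r/r_ref)), then combine on an intensity basis.
packaged HVAC unit: 80 − 20·log₁₀(16.7/4.0) = 80 − 12.41 = 67.59 dB.
hydraulic press: 92 − 20·log₁₀(21.8/2.5) = 92 − 18.81 = 73.19 dB.
ultrasonic cleaner: 70 − 20·log₁₀(12.2/3.9) = 70 − 9.91 = 60.09 dB.
transformer: 70 − 20·log₁₀(37.1/3.4) = 70 − 20.76 = 49.24 dB.
Σ 10^(L/10) = 2.769e+07 → L_total = 10·log₁₀(2.769e+07) = 74.42 dB.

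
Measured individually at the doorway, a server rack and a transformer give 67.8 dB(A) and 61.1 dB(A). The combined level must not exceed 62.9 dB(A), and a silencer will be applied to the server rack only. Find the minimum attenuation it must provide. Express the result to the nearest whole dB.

Everything except the server rack sums to 10^(61.1/10) = 1.288e+06 in linear terms, 61.10 dB(A).
The limit corresponds to 10^(62.9/10) = 1.950e+06; subtracting the fixed part leaves 6.616e+05 for the server rack, i.e. 58.21 dB(A).
So the server rack must be reduced from 67.8 to 58.21 dB(A): IL = 9.59 dB.

10 dB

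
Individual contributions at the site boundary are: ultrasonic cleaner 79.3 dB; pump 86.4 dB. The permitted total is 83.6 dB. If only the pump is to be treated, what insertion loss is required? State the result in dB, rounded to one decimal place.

Fixed contribution from the other source: Σ 10^(L/10) = 10^(79.3/10) = 8.511e+07 (79.30 dB).
To meet 83.6 dB overall, the treated pump may contribute at most 10^(83.6/10) − 8.511e+07 = 1.440e+08, i.e. 81.58 dB.
So the pump must be reduced from 86.4 to 81.58 dB: IL = 4.82 dB.

4.8 dB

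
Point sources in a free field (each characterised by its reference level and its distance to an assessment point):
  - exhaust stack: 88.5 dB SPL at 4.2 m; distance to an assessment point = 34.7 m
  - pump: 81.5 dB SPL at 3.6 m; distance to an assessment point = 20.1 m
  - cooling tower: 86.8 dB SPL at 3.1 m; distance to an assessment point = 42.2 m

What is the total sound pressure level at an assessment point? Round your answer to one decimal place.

Apply inverse-square spreading to bring every level to the receiver, then sum 10^(L/10).
exhaust stack: 88.5 − 20·log₁₀(34.7/4.2) = 88.5 − 18.34 = 70.16 dB SPL.
pump: 81.5 − 20·log₁₀(20.1/3.6) = 81.5 − 14.94 = 66.56 dB SPL.
cooling tower: 86.8 − 20·log₁₀(42.2/3.1) = 86.8 − 22.68 = 64.12 dB SPL.
Σ 10^(L/10) = 1.749e+07 → L_total = 10·log₁₀(1.749e+07) = 72.43 dB SPL.

72.4 dB SPL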